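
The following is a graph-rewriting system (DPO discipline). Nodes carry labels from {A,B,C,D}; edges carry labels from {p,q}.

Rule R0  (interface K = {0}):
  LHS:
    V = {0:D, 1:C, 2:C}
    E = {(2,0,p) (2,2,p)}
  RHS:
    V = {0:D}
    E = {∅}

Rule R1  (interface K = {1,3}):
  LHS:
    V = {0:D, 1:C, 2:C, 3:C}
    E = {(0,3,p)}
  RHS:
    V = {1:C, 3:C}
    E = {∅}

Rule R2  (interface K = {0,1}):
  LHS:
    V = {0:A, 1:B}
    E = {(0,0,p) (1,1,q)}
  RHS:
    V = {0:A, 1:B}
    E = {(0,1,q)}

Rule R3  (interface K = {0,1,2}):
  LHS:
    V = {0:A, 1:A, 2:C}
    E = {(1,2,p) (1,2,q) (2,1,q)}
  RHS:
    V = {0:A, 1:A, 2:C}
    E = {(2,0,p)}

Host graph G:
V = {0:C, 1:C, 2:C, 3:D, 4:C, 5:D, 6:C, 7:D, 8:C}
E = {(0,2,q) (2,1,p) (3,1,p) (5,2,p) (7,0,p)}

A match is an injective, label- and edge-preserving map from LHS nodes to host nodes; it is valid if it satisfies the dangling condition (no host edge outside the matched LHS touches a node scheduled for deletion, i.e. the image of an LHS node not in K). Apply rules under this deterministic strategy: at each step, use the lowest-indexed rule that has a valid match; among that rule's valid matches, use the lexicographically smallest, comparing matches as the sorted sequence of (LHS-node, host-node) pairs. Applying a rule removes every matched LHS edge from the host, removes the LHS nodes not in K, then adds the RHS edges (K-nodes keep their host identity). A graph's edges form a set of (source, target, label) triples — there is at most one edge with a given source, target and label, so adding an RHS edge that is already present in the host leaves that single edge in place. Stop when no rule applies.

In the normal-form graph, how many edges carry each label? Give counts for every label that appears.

Answer: p:1 q:1

Rewrite trace:
[0] host  ⇒  9 nodes, 5 edges  {0-q->2 2-p->1 3-p->1 5-p->2 7-p->0}
[1] R1 @ {0↦3, 1↦0, 2↦4, 3↦1}  ⇒  7 nodes, 4 edges  {0-q->2 2-p->1 5-p->2 7-p->0}
[2] R1 @ {0↦5, 1↦0, 2↦6, 3↦2}  ⇒  5 nodes, 3 edges  {0-q->2 2-p->1 7-p->0}
[3] R1 @ {0↦7, 1↦1, 2↦8, 3↦0}  ⇒  3 nodes, 2 edges  {0-q->2 2-p->1}
final graph: no rule applies after step 3
NF edges: [(0, 2, 'q'), (2, 1, 'p')]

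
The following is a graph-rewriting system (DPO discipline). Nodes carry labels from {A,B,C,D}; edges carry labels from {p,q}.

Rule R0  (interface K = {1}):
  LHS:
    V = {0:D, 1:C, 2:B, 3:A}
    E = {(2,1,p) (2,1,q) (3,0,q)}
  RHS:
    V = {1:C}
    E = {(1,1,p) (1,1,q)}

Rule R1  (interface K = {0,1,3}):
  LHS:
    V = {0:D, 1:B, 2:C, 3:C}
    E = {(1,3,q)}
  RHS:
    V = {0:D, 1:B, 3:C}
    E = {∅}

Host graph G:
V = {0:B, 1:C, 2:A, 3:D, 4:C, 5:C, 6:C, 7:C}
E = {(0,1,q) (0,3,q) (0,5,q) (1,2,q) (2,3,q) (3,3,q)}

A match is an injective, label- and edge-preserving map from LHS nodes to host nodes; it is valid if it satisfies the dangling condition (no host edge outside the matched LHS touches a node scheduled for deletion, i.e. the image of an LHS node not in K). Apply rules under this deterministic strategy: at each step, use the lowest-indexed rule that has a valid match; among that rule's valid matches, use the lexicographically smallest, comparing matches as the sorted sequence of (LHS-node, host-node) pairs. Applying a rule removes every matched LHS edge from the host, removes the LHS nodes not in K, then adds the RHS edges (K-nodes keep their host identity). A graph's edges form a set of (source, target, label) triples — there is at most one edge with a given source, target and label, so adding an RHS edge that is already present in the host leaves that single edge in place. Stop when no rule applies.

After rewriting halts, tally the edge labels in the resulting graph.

start.  V:8 E:6  edges: 0-q->1 0-q->3 0-q->5 1-q->2 2-q->3 3-q->3
1. fire R1 via {0↦3, 1↦0, 2↦4, 3↦1}  →  V:7 E:5  edges: 0-q->3 0-q->5 1-q->2 2-q->3 3-q->3
2. fire R1 via {0↦3, 1↦0, 2↦6, 3↦5}  →  V:6 E:4  edges: 0-q->3 1-q->2 2-q->3 3-q->3
normal form: no rule applies after step 2
NF edges: [(0, 3, 'q'), (1, 2, 'q'), (2, 3, 'q'), (3, 3, 'q')]

Answer: q:4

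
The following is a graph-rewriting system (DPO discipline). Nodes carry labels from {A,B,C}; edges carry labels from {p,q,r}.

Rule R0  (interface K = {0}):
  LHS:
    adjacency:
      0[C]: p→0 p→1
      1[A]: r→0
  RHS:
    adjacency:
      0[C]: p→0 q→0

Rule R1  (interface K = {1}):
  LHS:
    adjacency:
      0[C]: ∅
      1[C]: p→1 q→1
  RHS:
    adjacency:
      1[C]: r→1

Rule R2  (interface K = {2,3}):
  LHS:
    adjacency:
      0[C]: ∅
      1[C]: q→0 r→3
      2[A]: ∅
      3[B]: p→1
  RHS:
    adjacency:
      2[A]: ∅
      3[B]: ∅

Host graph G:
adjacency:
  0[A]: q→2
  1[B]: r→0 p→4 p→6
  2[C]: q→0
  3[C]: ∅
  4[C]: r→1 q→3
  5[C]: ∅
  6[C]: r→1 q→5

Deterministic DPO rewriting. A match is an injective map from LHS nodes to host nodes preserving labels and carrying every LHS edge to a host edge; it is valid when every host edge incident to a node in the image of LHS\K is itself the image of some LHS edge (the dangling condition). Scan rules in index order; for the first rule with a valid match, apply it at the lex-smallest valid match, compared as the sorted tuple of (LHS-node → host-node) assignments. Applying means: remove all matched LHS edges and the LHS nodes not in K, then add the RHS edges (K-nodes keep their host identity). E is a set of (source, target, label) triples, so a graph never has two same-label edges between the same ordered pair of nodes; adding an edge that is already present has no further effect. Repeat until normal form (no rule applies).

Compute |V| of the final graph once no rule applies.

Answer: 3

Rewrite trace:
start.  V:7 E:9  edges: 0-q->2 1-r->0 1-p->4 1-p->6 2-q->0 4-r->1 4-q->3 6-r->1 6-q->5
1. fire R2 via {0↦3, 1↦4, 2↦0, 3↦1}  →  V:5 E:6  edges: 0-q->2 1-r->0 1-p->6 2-q->0 6-r->1 6-q->5
2. fire R2 via {0↦5, 1↦6, 2↦0, 3↦1}  →  V:3 E:3  edges: 0-q->2 1-r->0 2-q->0
halt: no rule applies after step 2
NF nodes: {0:A, 1:B, 2:C}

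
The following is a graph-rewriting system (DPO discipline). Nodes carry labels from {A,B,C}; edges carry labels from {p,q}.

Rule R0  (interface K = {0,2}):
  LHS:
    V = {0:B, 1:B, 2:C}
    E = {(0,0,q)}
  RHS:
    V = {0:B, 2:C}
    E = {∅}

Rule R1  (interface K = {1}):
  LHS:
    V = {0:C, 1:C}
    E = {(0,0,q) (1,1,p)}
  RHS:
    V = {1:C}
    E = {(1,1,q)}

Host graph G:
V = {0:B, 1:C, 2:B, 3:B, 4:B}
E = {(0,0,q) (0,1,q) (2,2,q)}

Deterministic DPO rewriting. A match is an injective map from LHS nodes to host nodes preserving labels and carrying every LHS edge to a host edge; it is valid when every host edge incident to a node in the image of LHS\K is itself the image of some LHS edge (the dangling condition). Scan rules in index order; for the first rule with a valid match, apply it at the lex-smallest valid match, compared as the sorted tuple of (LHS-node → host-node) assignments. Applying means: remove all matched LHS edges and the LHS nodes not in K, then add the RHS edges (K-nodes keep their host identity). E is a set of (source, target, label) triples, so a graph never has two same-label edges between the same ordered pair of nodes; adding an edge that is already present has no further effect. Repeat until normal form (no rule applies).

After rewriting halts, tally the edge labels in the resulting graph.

Answer: q:1

Steps:
start.  V:5 E:3  edges: 0-q->0 0-q->1 2-q->2
1. fire R0 via {0↦0, 1↦3, 2↦1}  →  V:4 E:2  edges: 0-q->1 2-q->2
2. fire R0 via {0↦2, 1↦4, 2↦1}  →  V:3 E:1  edges: 0-q->1
halt: no rule applies after step 2
NF edges: [(0, 1, 'q')]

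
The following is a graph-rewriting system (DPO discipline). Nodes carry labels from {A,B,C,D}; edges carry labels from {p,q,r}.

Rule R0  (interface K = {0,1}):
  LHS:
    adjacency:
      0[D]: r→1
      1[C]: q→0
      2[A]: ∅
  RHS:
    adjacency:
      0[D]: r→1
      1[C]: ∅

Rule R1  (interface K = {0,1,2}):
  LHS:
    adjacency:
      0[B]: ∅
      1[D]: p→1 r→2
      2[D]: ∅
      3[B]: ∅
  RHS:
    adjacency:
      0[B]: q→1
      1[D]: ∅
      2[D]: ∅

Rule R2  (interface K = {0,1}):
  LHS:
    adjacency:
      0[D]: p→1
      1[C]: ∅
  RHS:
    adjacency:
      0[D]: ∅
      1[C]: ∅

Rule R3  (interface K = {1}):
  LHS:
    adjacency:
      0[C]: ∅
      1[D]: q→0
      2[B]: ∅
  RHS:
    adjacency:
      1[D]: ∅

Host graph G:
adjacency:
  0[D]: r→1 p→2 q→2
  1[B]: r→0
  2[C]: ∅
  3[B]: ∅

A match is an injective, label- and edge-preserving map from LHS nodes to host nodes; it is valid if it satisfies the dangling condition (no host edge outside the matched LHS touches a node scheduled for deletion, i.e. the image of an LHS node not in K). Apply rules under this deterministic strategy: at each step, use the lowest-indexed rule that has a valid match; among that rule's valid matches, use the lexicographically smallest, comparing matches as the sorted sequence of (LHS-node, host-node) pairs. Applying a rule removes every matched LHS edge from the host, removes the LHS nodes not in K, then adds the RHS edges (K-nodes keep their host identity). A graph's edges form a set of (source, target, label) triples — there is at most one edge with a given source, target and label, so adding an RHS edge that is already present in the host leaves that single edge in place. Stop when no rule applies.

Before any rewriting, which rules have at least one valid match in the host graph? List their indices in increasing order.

R0: no valid match — LHS pattern not found
R1: no valid match — LHS pattern not found
R2: 1 valid match — {0↦0, 1↦2}
R3: no valid match — 2 raw matches, all fail dangling condition

Answer: [R2]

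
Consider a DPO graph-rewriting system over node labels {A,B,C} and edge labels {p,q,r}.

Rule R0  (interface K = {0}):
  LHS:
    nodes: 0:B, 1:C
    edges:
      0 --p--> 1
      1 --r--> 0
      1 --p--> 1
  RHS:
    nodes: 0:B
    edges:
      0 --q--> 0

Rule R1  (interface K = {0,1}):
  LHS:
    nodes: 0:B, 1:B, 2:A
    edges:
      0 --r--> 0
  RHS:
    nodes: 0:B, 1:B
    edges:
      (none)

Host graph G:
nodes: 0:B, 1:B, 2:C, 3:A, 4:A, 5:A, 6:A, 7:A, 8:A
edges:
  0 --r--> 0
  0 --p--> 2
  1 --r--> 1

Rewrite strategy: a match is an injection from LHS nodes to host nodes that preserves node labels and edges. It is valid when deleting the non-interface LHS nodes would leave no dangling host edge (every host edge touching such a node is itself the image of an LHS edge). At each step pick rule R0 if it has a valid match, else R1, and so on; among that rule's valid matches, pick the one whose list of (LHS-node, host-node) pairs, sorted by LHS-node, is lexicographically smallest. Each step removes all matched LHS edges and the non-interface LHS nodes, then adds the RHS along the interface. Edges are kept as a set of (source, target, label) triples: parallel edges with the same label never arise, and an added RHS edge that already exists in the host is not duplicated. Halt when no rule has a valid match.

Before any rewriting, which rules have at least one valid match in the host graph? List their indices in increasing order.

R0: no valid match — LHS pattern not found
R1: 12 valid matches — {0↦0, 1↦1, 2↦3}, {0↦0, 1↦1, 2↦4}, {0↦0, 1↦1, 2↦5} (+9 more)

Answer: [R1]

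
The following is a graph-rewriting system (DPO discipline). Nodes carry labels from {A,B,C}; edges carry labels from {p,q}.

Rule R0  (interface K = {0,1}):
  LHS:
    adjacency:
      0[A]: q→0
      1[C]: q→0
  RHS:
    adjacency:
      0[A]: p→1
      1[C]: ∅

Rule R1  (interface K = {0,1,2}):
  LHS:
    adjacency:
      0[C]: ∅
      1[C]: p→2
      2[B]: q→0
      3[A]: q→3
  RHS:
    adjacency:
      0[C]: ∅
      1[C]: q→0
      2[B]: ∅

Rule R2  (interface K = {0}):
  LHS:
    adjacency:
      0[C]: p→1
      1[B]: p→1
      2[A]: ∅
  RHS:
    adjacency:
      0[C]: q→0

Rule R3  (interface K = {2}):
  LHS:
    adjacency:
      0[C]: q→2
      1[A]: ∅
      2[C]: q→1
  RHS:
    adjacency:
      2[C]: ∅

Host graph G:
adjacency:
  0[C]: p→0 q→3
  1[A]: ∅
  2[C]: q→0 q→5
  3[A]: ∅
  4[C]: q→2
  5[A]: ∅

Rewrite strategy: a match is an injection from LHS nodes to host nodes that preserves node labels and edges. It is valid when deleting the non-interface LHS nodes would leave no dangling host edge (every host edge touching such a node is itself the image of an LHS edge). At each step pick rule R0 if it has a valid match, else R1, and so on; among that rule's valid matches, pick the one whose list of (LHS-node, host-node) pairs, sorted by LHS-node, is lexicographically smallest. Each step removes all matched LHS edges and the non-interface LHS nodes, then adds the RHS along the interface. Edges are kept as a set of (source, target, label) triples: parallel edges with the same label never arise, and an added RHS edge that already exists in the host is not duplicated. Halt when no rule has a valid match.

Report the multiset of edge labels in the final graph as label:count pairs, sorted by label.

Answer: p:1

Derivation:
initial: |V|=6 |E|=5  E = 0-p->0 0-q->3 2-q->0 2-q->5 4-q->2
step 1: apply R3 at {0↦4, 1↦5, 2↦2}  → |V|=4 |E|=3  E = 0-p->0 0-q->3 2-q->0
step 2: apply R3 at {0↦2, 1↦3, 2↦0}  → |V|=2 |E|=1  E = 0-p->0
halt: no rule applies after step 2
NF edges: [(0, 0, 'p')]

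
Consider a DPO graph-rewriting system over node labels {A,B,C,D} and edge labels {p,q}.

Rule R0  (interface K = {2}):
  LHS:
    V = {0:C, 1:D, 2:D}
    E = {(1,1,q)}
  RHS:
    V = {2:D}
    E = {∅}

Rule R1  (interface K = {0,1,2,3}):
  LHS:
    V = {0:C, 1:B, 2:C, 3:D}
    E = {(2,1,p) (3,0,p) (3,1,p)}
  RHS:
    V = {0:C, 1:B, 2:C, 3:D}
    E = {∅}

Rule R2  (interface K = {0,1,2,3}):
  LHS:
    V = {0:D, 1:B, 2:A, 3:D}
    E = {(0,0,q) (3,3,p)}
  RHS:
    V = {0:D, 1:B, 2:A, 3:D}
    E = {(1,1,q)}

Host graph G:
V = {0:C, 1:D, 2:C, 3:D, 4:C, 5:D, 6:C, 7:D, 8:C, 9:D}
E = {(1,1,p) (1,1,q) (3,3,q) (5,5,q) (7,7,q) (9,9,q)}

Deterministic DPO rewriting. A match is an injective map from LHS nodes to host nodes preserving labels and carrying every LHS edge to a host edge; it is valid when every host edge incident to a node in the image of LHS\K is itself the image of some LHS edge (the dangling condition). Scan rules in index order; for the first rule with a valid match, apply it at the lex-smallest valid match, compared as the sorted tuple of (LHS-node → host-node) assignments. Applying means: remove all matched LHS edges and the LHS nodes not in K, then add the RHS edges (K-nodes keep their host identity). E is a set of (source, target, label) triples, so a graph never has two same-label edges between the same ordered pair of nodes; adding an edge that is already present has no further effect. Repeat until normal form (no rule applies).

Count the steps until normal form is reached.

start.  V:10 E:6  edges: 1-p->1 1-q->1 3-q->3 5-q->5 7-q->7 9-q->9
1. fire R0 via {0↦0, 1↦3, 2↦1}  →  V:8 E:5  edges: 1-p->1 1-q->1 5-q->5 7-q->7 9-q->9
2. fire R0 via {0↦2, 1↦5, 2↦1}  →  V:6 E:4  edges: 1-p->1 1-q->1 7-q->7 9-q->9
3. fire R0 via {0↦4, 1↦7, 2↦1}  →  V:4 E:3  edges: 1-p->1 1-q->1 9-q->9
4. fire R0 via {0↦6, 1↦9, 2↦1}  →  V:2 E:2  edges: 1-p->1 1-q->1
normal form: no rule applies after step 4

Answer: 4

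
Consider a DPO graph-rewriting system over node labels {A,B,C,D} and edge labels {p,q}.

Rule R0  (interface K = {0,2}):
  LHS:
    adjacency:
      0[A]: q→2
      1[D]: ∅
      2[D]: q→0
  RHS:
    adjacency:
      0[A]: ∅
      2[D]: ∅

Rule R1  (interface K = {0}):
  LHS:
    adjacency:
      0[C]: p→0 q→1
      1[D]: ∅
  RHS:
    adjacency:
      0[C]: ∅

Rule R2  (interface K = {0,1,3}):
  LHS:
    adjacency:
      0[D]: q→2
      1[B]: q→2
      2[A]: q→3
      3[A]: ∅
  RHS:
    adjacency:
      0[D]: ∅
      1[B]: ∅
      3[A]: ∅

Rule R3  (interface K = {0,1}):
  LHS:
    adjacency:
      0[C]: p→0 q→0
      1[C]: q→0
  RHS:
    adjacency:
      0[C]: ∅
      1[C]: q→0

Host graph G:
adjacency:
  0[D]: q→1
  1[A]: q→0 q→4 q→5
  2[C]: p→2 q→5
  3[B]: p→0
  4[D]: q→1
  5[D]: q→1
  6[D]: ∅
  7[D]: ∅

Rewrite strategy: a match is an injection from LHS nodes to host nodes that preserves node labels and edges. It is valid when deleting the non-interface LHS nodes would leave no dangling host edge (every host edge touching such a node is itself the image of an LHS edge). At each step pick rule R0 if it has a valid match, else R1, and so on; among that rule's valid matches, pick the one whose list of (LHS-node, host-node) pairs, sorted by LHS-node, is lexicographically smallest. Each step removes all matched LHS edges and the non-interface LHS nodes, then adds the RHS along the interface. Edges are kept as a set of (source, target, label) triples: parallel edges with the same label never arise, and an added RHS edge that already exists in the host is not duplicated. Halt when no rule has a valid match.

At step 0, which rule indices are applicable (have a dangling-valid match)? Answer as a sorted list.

Answer: [R0]

Derivation:
R0: 6 valid matches — {0↦1, 1↦6, 2↦0}, {0↦1, 1↦6, 2↦4}, {0↦1, 1↦6, 2↦5} (+3 more)
R1: no valid match — 1 raw match, all fail dangling condition
R2: no valid match — LHS pattern not found
R3: no valid match — LHS pattern not found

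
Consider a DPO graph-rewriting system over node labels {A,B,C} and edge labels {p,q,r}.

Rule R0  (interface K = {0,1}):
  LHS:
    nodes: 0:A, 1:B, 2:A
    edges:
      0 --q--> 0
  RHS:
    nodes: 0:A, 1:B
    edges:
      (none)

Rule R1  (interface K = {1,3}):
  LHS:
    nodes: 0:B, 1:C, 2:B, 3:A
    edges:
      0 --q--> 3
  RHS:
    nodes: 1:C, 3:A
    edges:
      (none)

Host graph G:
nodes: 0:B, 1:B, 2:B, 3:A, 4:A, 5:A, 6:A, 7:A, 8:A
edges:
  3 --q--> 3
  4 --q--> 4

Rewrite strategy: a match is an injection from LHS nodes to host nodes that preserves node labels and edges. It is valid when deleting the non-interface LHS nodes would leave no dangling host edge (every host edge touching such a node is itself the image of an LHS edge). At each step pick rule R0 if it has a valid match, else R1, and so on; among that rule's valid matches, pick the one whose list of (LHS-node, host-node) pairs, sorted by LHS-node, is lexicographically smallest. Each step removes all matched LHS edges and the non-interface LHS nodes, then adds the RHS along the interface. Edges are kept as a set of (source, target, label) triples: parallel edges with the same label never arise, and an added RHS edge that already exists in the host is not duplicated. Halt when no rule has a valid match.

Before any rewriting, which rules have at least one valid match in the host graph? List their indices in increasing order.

R0: 24 valid matches — {0↦3, 1↦0, 2↦5}, {0↦3, 1↦0, 2↦6}, {0↦3, 1↦0, 2↦7} (+21 more)
R1: no valid match — LHS pattern not found

Answer: [R0]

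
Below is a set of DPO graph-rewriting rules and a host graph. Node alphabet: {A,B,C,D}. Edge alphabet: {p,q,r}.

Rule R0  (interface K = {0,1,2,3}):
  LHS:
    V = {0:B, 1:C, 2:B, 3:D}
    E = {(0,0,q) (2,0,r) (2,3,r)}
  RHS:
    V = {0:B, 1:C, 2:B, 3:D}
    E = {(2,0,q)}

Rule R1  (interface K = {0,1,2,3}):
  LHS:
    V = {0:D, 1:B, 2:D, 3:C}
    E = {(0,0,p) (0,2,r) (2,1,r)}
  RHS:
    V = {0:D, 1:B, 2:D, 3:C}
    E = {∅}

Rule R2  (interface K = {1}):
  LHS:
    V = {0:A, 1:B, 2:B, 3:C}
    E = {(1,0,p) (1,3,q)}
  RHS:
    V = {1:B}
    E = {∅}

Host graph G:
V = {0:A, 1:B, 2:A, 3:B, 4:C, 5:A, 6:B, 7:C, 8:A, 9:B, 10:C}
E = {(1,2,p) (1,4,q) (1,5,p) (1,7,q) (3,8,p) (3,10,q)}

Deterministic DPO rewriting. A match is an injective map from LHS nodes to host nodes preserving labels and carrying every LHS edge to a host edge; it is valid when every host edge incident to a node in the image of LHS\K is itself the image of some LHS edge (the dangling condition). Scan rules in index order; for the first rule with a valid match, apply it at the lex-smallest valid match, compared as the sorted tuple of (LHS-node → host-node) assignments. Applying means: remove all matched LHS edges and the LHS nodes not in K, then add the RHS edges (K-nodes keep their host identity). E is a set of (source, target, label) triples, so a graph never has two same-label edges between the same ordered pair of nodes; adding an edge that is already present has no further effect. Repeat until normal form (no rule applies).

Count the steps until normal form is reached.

start.  V:11 E:6  edges: 1-p->2 1-q->4 1-p->5 1-q->7 3-p->8 3-q->10
1. fire R2 via {0↦2, 1↦1, 2↦6, 3↦4}  →  V:8 E:4  edges: 1-p->5 1-q->7 3-p->8 3-q->10
2. fire R2 via {0↦5, 1↦1, 2↦9, 3↦7}  →  V:5 E:2  edges: 3-p->8 3-q->10
3. fire R2 via {0↦8, 1↦3, 2↦1, 3↦10}  →  V:2 E:0  edges: ∅
normal form: no rule applies after step 3

Answer: 3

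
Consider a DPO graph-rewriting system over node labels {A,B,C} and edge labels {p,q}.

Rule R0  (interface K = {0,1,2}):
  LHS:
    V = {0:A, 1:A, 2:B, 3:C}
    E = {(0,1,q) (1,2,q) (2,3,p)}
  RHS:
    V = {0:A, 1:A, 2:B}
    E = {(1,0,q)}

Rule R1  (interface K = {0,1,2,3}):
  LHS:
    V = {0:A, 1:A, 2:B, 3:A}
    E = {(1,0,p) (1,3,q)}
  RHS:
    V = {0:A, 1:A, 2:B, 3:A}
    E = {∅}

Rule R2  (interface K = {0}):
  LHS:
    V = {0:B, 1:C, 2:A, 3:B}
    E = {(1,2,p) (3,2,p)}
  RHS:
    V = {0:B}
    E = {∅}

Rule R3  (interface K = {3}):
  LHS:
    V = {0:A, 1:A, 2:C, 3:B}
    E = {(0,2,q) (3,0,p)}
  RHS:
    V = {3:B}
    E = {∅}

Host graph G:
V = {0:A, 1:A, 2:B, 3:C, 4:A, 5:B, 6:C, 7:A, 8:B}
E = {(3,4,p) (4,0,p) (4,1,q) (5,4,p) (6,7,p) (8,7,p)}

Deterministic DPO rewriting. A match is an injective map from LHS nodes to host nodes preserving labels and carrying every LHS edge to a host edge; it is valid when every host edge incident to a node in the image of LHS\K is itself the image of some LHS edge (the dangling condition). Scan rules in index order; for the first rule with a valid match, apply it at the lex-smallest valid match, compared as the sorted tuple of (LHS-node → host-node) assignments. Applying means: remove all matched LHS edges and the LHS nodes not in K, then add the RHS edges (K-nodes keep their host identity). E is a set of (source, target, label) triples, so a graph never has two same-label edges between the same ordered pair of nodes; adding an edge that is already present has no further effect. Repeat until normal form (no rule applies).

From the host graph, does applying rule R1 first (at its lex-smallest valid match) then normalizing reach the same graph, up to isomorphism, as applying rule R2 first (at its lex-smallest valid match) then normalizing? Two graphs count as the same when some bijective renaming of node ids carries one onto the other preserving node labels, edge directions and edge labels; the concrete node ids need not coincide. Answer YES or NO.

branch R1-first: apply at {0↦0, 1↦4, 2↦2, 3↦1} → |E|=4, then 2 more step(s) → NF |V|=3 |E|=0 V={0:A, 1:A, 2:B} E=∅
branch R2-first: apply at {0↦2, 1↦6, 2↦7, 3↦8} → |E|=4, then 2 more step(s) → NF |V|=3 |E|=0 V={0:A, 1:A, 2:B} E=∅
graphs isomorphic (equal up to label-preserving node renaming)

Answer: YES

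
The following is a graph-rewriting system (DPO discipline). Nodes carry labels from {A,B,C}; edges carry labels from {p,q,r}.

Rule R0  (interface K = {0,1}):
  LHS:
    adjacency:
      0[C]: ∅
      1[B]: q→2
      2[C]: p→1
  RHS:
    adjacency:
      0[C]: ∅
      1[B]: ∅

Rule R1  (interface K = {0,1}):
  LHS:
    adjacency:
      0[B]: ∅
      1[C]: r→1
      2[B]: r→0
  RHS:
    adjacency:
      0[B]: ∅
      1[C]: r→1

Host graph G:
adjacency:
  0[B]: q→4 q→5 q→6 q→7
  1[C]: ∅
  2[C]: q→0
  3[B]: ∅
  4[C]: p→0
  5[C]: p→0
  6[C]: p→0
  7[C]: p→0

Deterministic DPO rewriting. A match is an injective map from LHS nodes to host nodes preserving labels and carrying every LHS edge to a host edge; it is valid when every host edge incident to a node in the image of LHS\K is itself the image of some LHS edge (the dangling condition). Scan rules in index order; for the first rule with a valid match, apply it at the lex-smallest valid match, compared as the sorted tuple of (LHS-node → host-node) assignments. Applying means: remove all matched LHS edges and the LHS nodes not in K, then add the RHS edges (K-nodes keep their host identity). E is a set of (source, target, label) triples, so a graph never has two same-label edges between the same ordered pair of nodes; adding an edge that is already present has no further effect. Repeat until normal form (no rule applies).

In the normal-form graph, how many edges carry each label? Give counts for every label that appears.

Answer: q:1

Steps:
start.  V:8 E:9  edges: 0-q->4 0-q->5 0-q->6 0-q->7 2-q->0 4-p->0 5-p->0 6-p->0 7-p->0
1. fire R0 via {0↦1, 1↦0, 2↦4}  →  V:7 E:7  edges: 0-q->5 0-q->6 0-q->7 2-q->0 5-p->0 6-p->0 7-p->0
2. fire R0 via {0↦1, 1↦0, 2↦5}  →  V:6 E:5  edges: 0-q->6 0-q->7 2-q->0 6-p->0 7-p->0
3. fire R0 via {0↦1, 1↦0, 2↦6}  →  V:5 E:3  edges: 0-q->7 2-q->0 7-p->0
4. fire R0 via {0↦1, 1↦0, 2↦7}  →  V:4 E:1  edges: 2-q->0
final graph: no rule applies after step 4
NF edges: [(2, 0, 'q')]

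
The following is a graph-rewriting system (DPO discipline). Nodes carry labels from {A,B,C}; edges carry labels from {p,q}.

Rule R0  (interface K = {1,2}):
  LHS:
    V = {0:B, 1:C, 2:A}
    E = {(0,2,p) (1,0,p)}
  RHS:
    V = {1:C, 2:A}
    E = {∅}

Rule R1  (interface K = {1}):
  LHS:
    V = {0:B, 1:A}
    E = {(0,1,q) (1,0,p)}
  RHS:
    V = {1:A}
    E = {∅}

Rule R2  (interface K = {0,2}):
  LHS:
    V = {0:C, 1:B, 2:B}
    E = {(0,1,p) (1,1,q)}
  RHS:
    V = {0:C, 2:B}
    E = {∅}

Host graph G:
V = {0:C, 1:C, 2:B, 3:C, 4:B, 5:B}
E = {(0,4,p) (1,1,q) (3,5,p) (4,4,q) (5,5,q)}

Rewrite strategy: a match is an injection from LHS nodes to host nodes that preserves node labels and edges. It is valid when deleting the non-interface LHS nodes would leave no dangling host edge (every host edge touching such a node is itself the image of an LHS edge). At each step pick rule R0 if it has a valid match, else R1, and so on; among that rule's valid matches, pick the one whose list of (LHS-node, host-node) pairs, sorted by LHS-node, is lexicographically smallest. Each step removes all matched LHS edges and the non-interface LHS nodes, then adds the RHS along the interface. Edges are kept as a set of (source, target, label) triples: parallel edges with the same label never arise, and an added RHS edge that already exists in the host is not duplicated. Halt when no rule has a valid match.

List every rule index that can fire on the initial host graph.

R0: no valid match — LHS pattern not found
R1: no valid match — LHS pattern not found
R2: 4 valid matches — {0↦0, 1↦4, 2↦2}, {0↦0, 1↦4, 2↦5}, {0↦3, 1↦5, 2↦2} (+1 more)

Answer: [R2]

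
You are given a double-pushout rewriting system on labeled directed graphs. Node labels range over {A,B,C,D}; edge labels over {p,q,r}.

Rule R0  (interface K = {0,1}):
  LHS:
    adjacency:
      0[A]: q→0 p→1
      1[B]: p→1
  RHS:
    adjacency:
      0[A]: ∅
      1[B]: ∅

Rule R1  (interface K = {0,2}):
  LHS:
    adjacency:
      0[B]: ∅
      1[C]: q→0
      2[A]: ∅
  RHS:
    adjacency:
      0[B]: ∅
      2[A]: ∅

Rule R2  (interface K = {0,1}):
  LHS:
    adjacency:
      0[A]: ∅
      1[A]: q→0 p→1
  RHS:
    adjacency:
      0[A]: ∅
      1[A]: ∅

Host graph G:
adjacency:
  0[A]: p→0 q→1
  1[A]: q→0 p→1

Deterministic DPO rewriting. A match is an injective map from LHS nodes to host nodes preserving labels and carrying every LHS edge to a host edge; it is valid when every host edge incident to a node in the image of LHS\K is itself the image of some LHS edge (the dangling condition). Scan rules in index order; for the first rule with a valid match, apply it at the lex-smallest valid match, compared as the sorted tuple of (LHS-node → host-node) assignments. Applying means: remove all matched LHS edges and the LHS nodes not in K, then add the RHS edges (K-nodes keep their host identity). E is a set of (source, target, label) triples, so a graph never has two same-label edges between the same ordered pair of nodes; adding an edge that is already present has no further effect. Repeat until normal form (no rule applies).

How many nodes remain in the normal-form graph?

Answer: 2

Rewrite trace:
start.  V:2 E:4  edges: 0-p->0 0-q->1 1-q->0 1-p->1
1. fire R2 via {0↦0, 1↦1}  →  V:2 E:2  edges: 0-p->0 0-q->1
2. fire R2 via {0↦1, 1↦0}  →  V:2 E:0  edges: ∅
normal form: no rule applies after step 2
NF nodes: {0:A, 1:A}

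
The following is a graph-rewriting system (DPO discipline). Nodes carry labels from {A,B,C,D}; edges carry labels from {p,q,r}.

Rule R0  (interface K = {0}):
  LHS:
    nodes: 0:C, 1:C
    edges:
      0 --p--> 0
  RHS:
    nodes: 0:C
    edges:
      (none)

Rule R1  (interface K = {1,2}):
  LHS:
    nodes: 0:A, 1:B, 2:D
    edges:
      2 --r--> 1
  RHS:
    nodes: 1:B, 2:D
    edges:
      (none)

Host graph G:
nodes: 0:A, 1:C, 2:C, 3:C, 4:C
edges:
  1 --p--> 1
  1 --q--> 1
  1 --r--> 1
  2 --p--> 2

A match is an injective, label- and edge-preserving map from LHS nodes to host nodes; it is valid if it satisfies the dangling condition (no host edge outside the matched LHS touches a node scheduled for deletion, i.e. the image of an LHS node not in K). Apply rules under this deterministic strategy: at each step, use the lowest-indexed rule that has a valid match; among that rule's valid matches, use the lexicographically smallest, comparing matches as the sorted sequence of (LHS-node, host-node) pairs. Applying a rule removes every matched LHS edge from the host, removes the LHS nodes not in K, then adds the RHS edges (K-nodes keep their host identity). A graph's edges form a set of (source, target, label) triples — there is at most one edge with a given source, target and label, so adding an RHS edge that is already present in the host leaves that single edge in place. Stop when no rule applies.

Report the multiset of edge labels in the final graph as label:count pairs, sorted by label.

[0] host  ⇒  5 nodes, 4 edges  {1-p->1 1-q->1 1-r->1 2-p->2}
[1] R0 @ {0↦1, 1↦3}  ⇒  4 nodes, 3 edges  {1-q->1 1-r->1 2-p->2}
[2] R0 @ {0↦2, 1↦4}  ⇒  3 nodes, 2 edges  {1-q->1 1-r->1}
normal form: no rule applies after step 2
NF edges: [(1, 1, 'q'), (1, 1, 'r')]

Answer: q:1 r:1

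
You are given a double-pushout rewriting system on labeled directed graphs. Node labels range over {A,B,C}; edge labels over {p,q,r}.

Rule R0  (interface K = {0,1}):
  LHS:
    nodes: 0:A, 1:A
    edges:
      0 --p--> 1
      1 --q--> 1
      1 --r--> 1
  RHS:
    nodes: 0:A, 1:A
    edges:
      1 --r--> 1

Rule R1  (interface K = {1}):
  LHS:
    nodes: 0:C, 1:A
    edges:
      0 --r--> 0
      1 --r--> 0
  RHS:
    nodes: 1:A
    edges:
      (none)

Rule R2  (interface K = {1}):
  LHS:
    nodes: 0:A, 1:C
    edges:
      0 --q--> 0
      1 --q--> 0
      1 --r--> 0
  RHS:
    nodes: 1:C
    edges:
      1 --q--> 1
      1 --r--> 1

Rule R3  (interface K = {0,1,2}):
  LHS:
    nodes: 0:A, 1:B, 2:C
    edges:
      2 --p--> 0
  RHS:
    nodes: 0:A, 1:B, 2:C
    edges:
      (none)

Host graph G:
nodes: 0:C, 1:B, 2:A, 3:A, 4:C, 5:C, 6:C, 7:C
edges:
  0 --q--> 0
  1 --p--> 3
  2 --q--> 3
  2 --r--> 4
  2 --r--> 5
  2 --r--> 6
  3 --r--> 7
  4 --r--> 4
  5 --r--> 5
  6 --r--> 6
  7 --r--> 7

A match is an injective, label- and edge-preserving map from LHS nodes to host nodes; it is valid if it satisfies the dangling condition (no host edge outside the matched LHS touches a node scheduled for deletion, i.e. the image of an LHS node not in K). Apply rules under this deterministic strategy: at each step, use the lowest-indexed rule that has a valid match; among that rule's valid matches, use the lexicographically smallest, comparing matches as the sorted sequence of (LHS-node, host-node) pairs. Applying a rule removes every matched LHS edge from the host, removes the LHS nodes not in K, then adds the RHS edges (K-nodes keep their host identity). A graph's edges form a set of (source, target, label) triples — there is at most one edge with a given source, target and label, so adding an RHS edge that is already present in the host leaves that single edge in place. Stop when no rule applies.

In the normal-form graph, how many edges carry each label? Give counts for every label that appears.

initial: |V|=8 |E|=11  E = 0-q->0 1-p->3 2-q->3 2-r->4 2-r->5 2-r->6 3-r->7 4-r->4 5-r->5 6-r->6 7-r->7
step 1: apply R1 at {0↦4, 1↦2}  → |V|=7 |E|=9  E = 0-q->0 1-p->3 2-q->3 2-r->5 2-r->6 3-r->7 5-r->5 6-r->6 7-r->7
step 2: apply R1 at {0↦5, 1↦2}  → |V|=6 |E|=7  E = 0-q->0 1-p->3 2-q->3 2-r->6 3-r->7 6-r->6 7-r->7
step 3: apply R1 at {0↦6, 1↦2}  → |V|=5 |E|=5  E = 0-q->0 1-p->3 2-q->3 3-r->7 7-r->7
step 4: apply R1 at {0↦7, 1↦3}  → |V|=4 |E|=3  E = 0-q->0 1-p->3 2-q->3
normal form: no rule applies after step 4
NF edges: [(0, 0, 'q'), (1, 3, 'p'), (2, 3, 'q')]

Answer: p:1 q:2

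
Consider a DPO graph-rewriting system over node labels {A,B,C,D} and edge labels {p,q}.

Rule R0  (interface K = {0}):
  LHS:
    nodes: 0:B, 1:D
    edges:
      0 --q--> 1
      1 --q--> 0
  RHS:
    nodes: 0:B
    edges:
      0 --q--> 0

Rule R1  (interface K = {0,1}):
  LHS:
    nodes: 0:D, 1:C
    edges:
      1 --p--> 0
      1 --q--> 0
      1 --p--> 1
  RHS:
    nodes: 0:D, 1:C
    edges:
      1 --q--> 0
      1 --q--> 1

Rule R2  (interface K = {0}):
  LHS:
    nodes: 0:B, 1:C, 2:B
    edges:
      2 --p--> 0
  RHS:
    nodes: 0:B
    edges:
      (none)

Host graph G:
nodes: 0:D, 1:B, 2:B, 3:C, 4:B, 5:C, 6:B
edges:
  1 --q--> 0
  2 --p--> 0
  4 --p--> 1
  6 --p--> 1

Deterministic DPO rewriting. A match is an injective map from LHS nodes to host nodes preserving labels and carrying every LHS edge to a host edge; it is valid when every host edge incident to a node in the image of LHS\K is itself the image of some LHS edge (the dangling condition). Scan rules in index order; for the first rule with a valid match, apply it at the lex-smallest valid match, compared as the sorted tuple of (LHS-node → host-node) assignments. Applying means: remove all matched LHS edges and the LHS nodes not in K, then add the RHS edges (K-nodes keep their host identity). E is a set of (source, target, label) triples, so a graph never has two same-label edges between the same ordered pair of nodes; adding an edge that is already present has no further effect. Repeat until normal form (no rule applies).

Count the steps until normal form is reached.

Answer: 2

Steps:
start.  V:7 E:4  edges: 1-q->0 2-p->0 4-p->1 6-p->1
1. fire R2 via {0↦1, 1↦3, 2↦4}  →  V:5 E:3  edges: 1-q->0 2-p->0 6-p->1
2. fire R2 via {0↦1, 1↦5, 2↦6}  →  V:3 E:2  edges: 1-q->0 2-p->0
halt: no rule applies after step 2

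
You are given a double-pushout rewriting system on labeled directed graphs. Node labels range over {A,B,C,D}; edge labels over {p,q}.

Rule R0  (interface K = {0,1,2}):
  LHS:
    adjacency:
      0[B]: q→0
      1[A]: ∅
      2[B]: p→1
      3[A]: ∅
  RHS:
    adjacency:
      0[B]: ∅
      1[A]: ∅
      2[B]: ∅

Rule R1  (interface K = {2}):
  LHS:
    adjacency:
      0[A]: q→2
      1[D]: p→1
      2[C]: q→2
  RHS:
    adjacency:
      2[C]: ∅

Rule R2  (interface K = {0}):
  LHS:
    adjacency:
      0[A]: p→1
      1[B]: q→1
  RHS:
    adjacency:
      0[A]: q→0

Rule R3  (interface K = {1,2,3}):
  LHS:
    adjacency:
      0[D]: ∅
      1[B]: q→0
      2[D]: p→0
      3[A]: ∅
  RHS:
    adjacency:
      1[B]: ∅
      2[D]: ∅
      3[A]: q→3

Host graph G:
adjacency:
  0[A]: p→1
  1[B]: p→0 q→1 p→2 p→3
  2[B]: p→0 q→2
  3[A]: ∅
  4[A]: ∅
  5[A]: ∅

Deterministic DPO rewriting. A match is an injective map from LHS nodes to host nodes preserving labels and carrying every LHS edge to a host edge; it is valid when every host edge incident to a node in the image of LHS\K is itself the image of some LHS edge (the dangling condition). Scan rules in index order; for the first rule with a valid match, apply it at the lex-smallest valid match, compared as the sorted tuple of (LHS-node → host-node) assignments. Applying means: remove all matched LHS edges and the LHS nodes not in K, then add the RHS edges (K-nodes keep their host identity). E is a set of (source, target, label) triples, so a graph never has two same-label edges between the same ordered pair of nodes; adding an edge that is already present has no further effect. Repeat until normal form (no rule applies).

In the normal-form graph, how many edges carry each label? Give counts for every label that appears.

start.  V:6 E:7  edges: 0-p->1 1-p->0 1-q->1 1-p->2 1-p->3 2-p->0 2-q->2
1. fire R0 via {0↦1, 1↦0, 2↦2, 3↦4}  →  V:5 E:5  edges: 0-p->1 1-p->0 1-p->2 1-p->3 2-q->2
2. fire R0 via {0↦2, 1↦0, 2↦1, 3↦5}  →  V:4 E:3  edges: 0-p->1 1-p->2 1-p->3
normal form: no rule applies after step 2
NF edges: [(0, 1, 'p'), (1, 2, 'p'), (1, 3, 'p')]

Answer: p:3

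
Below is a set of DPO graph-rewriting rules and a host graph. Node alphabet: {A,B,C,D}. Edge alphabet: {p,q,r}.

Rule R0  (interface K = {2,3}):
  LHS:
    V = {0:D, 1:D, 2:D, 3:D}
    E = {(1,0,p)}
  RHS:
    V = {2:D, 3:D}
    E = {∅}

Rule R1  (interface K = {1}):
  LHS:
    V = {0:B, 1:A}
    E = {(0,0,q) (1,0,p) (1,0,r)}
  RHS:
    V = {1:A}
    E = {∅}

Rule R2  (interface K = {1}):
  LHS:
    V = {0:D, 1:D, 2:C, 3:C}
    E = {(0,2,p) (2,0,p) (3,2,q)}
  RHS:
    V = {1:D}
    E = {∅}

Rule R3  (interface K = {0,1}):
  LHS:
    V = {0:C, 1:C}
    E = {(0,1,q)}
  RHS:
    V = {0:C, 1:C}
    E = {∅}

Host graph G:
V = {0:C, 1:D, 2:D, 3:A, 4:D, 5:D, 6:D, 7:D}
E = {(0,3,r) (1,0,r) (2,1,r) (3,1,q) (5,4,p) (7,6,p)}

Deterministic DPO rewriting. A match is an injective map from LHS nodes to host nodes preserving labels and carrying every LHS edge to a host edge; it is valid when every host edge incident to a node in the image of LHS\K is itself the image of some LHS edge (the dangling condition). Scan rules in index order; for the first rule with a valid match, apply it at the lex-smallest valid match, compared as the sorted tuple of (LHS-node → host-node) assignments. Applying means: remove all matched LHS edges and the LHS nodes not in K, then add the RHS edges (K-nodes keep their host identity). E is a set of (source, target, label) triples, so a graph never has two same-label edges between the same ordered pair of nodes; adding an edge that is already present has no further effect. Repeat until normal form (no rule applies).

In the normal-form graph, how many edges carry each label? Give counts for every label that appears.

initial: |V|=8 |E|=6  E = 0-r->3 1-r->0 2-r->1 3-q->1 5-p->4 7-p->6
step 1: apply R0 at {0↦4, 1↦5, 2↦1, 3↦2}  → |V|=6 |E|=5  E = 0-r->3 1-r->0 2-r->1 3-q->1 7-p->6
step 2: apply R0 at {0↦6, 1↦7, 2↦1, 3↦2}  → |V|=4 |E|=4  E = 0-r->3 1-r->0 2-r->1 3-q->1
halt: no rule applies after step 2
NF edges: [(0, 3, 'r'), (1, 0, 'r'), (2, 1, 'r'), (3, 1, 'q')]

Answer: q:1 r:3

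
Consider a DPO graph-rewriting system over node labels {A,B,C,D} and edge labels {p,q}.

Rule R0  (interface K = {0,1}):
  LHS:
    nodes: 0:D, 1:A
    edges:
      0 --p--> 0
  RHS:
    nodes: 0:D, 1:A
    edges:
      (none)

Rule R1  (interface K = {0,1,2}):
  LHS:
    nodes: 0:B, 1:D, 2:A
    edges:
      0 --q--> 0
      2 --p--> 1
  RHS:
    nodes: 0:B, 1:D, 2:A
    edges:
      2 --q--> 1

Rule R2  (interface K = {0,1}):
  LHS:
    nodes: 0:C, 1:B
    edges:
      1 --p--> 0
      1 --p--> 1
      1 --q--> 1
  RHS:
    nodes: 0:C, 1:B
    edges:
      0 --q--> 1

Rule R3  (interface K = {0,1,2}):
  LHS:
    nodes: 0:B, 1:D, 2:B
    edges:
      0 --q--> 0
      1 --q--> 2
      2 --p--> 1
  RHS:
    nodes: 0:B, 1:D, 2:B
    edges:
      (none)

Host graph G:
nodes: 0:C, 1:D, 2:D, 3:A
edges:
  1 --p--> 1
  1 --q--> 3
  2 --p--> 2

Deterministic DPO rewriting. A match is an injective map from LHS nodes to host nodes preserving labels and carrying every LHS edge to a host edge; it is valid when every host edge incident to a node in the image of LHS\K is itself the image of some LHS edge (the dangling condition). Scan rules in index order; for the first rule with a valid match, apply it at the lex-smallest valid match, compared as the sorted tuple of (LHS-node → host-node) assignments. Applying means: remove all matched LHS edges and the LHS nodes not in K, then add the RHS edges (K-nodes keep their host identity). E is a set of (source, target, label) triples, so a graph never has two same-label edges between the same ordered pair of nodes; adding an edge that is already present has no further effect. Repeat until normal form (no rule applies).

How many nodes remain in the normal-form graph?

[0] host  ⇒  4 nodes, 3 edges  {1-p->1 1-q->3 2-p->2}
[1] R0 @ {0↦1, 1↦3}  ⇒  4 nodes, 2 edges  {1-q->3 2-p->2}
[2] R0 @ {0↦2, 1↦3}  ⇒  4 nodes, 1 edges  {1-q->3}
halt: no rule applies after step 2
NF nodes: {0:C, 1:D, 2:D, 3:A}

Answer: 4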